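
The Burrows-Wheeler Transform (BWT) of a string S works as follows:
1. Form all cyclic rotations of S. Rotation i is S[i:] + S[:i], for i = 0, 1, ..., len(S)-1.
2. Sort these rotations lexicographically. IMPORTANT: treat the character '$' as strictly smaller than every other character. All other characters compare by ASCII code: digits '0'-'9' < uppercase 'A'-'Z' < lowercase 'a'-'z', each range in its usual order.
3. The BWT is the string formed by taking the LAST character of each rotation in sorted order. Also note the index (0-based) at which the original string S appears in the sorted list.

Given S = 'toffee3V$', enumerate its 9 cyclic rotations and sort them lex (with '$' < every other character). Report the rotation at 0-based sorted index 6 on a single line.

All 9 rotations (rotation i = S[i:]+S[:i]):
  rot[0] = toffee3V$
  rot[1] = offee3V$t
  rot[2] = ffee3V$to
  rot[3] = fee3V$tof
  rot[4] = ee3V$toff
  rot[5] = e3V$toffe
  rot[6] = 3V$toffee
  rot[7] = V$toffee3
  rot[8] = $toffee3V
Sorted (with $ < everything):
  sorted[0] = $toffee3V
  sorted[1] = 3V$toffee
  sorted[2] = V$toffee3
  sorted[3] = e3V$toffe
  sorted[4] = ee3V$toff
  sorted[5] = fee3V$tof
  sorted[6] = ffee3V$to
  sorted[7] = offee3V$t
  sorted[8] = toffee3V$
sorted[6] = ffee3V$to

Answer: ffee3V$to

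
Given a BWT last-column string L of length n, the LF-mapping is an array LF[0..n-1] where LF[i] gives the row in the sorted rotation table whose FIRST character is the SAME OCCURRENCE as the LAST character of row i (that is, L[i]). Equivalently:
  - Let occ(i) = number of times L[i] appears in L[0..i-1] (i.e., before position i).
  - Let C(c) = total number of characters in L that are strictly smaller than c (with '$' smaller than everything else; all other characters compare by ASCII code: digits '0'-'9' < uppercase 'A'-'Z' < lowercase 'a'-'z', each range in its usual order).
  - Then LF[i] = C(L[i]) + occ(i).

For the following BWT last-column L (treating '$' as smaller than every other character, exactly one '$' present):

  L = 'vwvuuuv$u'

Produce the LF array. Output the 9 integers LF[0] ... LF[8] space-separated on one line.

Answer: 5 8 6 1 2 3 7 0 4

Derivation:
Char counts: '$':1, 'u':4, 'v':3, 'w':1
C (first-col start): C('$')=0, C('u')=1, C('v')=5, C('w')=8
L[0]='v': occ=0, LF[0]=C('v')+0=5+0=5
L[1]='w': occ=0, LF[1]=C('w')+0=8+0=8
L[2]='v': occ=1, LF[2]=C('v')+1=5+1=6
L[3]='u': occ=0, LF[3]=C('u')+0=1+0=1
L[4]='u': occ=1, LF[4]=C('u')+1=1+1=2
L[5]='u': occ=2, LF[5]=C('u')+2=1+2=3
L[6]='v': occ=2, LF[6]=C('v')+2=5+2=7
L[7]='$': occ=0, LF[7]=C('$')+0=0+0=0
L[8]='u': occ=3, LF[8]=C('u')+3=1+3=4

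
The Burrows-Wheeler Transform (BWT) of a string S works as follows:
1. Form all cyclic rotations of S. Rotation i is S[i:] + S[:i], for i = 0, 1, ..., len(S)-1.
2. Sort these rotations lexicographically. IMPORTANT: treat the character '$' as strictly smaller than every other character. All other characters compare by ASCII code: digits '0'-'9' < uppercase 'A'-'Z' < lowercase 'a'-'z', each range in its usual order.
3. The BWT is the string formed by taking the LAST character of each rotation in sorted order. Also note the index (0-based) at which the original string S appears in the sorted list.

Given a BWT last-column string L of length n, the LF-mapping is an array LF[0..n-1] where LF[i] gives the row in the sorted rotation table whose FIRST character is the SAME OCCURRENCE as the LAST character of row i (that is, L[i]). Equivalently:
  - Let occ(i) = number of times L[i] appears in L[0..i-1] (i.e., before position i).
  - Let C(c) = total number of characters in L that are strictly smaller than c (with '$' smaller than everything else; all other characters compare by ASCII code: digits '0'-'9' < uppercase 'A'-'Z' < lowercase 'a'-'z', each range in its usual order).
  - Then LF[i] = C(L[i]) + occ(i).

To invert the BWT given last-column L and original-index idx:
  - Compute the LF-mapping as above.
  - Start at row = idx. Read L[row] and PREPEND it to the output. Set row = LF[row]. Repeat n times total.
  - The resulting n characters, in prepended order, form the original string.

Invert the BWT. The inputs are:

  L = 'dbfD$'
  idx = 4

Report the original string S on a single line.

LF mapping: 3 2 4 1 0
Walk LF starting at row 4, prepending L[row]:
  step 1: row=4, L[4]='$', prepend. Next row=LF[4]=0
  step 2: row=0, L[0]='d', prepend. Next row=LF[0]=3
  step 3: row=3, L[3]='D', prepend. Next row=LF[3]=1
  step 4: row=1, L[1]='b', prepend. Next row=LF[1]=2
  step 5: row=2, L[2]='f', prepend. Next row=LF[2]=4
Reversed output: fbDd$

Answer: fbDd$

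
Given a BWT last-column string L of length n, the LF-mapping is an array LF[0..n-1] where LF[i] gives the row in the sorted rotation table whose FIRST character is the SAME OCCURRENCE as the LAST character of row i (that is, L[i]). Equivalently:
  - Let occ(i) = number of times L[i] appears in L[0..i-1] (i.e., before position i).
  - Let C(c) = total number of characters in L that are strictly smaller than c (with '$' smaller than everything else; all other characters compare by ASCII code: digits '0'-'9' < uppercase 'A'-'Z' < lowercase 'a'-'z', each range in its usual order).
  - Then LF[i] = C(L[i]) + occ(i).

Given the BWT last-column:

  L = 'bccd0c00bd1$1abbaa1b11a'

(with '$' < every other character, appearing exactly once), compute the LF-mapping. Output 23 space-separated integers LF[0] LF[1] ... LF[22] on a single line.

Answer: 13 18 19 21 1 20 2 3 14 22 4 0 5 9 15 16 10 11 6 17 7 8 12

Derivation:
Char counts: '$':1, '0':3, '1':5, 'a':4, 'b':5, 'c':3, 'd':2
C (first-col start): C('$')=0, C('0')=1, C('1')=4, C('a')=9, C('b')=13, C('c')=18, C('d')=21
L[0]='b': occ=0, LF[0]=C('b')+0=13+0=13
L[1]='c': occ=0, LF[1]=C('c')+0=18+0=18
L[2]='c': occ=1, LF[2]=C('c')+1=18+1=19
L[3]='d': occ=0, LF[3]=C('d')+0=21+0=21
L[4]='0': occ=0, LF[4]=C('0')+0=1+0=1
L[5]='c': occ=2, LF[5]=C('c')+2=18+2=20
L[6]='0': occ=1, LF[6]=C('0')+1=1+1=2
L[7]='0': occ=2, LF[7]=C('0')+2=1+2=3
L[8]='b': occ=1, LF[8]=C('b')+1=13+1=14
L[9]='d': occ=1, LF[9]=C('d')+1=21+1=22
L[10]='1': occ=0, LF[10]=C('1')+0=4+0=4
L[11]='$': occ=0, LF[11]=C('$')+0=0+0=0
L[12]='1': occ=1, LF[12]=C('1')+1=4+1=5
L[13]='a': occ=0, LF[13]=C('a')+0=9+0=9
L[14]='b': occ=2, LF[14]=C('b')+2=13+2=15
L[15]='b': occ=3, LF[15]=C('b')+3=13+3=16
L[16]='a': occ=1, LF[16]=C('a')+1=9+1=10
L[17]='a': occ=2, LF[17]=C('a')+2=9+2=11
L[18]='1': occ=2, LF[18]=C('1')+2=4+2=6
L[19]='b': occ=4, LF[19]=C('b')+4=13+4=17
L[20]='1': occ=3, LF[20]=C('1')+3=4+3=7
L[21]='1': occ=4, LF[21]=C('1')+4=4+4=8
L[22]='a': occ=3, LF[22]=C('a')+3=9+3=12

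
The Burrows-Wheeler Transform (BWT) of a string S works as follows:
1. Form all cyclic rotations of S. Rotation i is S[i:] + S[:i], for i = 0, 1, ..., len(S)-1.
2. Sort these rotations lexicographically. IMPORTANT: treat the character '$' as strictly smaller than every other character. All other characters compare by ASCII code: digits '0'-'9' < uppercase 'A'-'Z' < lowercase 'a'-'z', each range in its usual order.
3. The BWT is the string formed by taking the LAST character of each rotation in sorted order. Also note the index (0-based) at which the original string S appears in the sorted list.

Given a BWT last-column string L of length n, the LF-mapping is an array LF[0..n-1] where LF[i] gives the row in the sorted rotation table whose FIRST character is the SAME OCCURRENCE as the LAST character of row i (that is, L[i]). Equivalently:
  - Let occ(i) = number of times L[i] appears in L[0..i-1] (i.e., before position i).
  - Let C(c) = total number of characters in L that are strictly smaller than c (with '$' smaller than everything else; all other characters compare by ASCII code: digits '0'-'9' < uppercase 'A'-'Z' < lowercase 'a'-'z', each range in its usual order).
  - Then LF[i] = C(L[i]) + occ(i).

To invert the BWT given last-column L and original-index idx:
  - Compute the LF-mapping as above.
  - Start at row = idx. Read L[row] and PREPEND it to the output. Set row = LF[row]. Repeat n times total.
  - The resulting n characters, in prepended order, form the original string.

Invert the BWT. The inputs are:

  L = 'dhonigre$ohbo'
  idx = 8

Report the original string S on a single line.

Answer: neighborhood$

Derivation:
LF mapping: 2 5 9 8 7 4 12 3 0 10 6 1 11
Walk LF starting at row 8, prepending L[row]:
  step 1: row=8, L[8]='$', prepend. Next row=LF[8]=0
  step 2: row=0, L[0]='d', prepend. Next row=LF[0]=2
  step 3: row=2, L[2]='o', prepend. Next row=LF[2]=9
  step 4: row=9, L[9]='o', prepend. Next row=LF[9]=10
  step 5: row=10, L[10]='h', prepend. Next row=LF[10]=6
  step 6: row=6, L[6]='r', prepend. Next row=LF[6]=12
  step 7: row=12, L[12]='o', prepend. Next row=LF[12]=11
  step 8: row=11, L[11]='b', prepend. Next row=LF[11]=1
  step 9: row=1, L[1]='h', prepend. Next row=LF[1]=5
  step 10: row=5, L[5]='g', prepend. Next row=LF[5]=4
  step 11: row=4, L[4]='i', prepend. Next row=LF[4]=7
  step 12: row=7, L[7]='e', prepend. Next row=LF[7]=3
  step 13: row=3, L[3]='n', prepend. Next row=LF[3]=8
Reversed output: neighborhood$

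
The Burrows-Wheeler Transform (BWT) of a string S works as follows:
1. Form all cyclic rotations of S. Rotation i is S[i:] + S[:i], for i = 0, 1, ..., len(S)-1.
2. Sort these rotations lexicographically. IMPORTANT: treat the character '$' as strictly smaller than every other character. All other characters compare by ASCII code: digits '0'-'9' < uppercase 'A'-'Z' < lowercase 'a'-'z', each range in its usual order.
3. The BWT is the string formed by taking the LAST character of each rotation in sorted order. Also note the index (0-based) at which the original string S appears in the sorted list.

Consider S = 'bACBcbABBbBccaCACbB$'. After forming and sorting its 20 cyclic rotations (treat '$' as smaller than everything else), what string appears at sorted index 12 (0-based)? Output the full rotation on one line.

All 20 rotations (rotation i = S[i:]+S[:i]):
  rot[0] = bACBcbABBbBccaCACbB$
  rot[1] = ACBcbABBbBccaCACbB$b
  rot[2] = CBcbABBbBccaCACbB$bA
  rot[3] = BcbABBbBccaCACbB$bAC
  rot[4] = cbABBbBccaCACbB$bACB
  rot[5] = bABBbBccaCACbB$bACBc
  rot[6] = ABBbBccaCACbB$bACBcb
  rot[7] = BBbBccaCACbB$bACBcbA
  rot[8] = BbBccaCACbB$bACBcbAB
  rot[9] = bBccaCACbB$bACBcbABB
  rot[10] = BccaCACbB$bACBcbABBb
  rot[11] = ccaCACbB$bACBcbABBbB
  rot[12] = caCACbB$bACBcbABBbBc
  rot[13] = aCACbB$bACBcbABBbBcc
  rot[14] = CACbB$bACBcbABBbBcca
  rot[15] = ACbB$bACBcbABBbBccaC
  rot[16] = CbB$bACBcbABBbBccaCA
  rot[17] = bB$bACBcbABBbBccaCAC
  rot[18] = B$bACBcbABBbBccaCACb
  rot[19] = $bACBcbABBbBccaCACbB
Sorted (with $ < everything):
  sorted[0] = $bACBcbABBbBccaCACbB
  sorted[1] = ABBbBccaCACbB$bACBcb
  sorted[2] = ACBcbABBbBccaCACbB$b
  sorted[3] = ACbB$bACBcbABBbBccaC
  sorted[4] = B$bACBcbABBbBccaCACb
  sorted[5] = BBbBccaCACbB$bACBcbA
  sorted[6] = BbBccaCACbB$bACBcbAB
  sorted[7] = BcbABBbBccaCACbB$bAC
  sorted[8] = BccaCACbB$bACBcbABBb
  sorted[9] = CACbB$bACBcbABBbBcca
  sorted[10] = CBcbABBbBccaCACbB$bA
  sorted[11] = CbB$bACBcbABBbBccaCA
  sorted[12] = aCACbB$bACBcbABBbBcc
  sorted[13] = bABBbBccaCACbB$bACBc
  sorted[14] = bACBcbABBbBccaCACbB$
  sorted[15] = bB$bACBcbABBbBccaCAC
  sorted[16] = bBccaCACbB$bACBcbABB
  sorted[17] = caCACbB$bACBcbABBbBc
  sorted[18] = cbABBbBccaCACbB$bACB
  sorted[19] = ccaCACbB$bACBcbABBbB
sorted[12] = aCACbB$bACBcbABBbBcc

Answer: aCACbB$bACBcbABBbBcc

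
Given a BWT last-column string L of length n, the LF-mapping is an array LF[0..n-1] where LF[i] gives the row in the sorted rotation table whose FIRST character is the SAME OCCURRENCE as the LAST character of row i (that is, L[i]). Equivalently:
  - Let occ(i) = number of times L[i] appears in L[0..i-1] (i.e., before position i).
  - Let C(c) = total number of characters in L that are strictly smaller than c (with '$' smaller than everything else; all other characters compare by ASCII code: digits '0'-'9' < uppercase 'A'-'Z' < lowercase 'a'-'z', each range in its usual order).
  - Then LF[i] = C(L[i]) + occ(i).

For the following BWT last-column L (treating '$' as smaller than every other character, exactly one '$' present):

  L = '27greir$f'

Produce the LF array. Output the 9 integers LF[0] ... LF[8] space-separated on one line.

Answer: 1 2 5 7 3 6 8 0 4

Derivation:
Char counts: '$':1, '2':1, '7':1, 'e':1, 'f':1, 'g':1, 'i':1, 'r':2
C (first-col start): C('$')=0, C('2')=1, C('7')=2, C('e')=3, C('f')=4, C('g')=5, C('i')=6, C('r')=7
L[0]='2': occ=0, LF[0]=C('2')+0=1+0=1
L[1]='7': occ=0, LF[1]=C('7')+0=2+0=2
L[2]='g': occ=0, LF[2]=C('g')+0=5+0=5
L[3]='r': occ=0, LF[3]=C('r')+0=7+0=7
L[4]='e': occ=0, LF[4]=C('e')+0=3+0=3
L[5]='i': occ=0, LF[5]=C('i')+0=6+0=6
L[6]='r': occ=1, LF[6]=C('r')+1=7+1=8
L[7]='$': occ=0, LF[7]=C('$')+0=0+0=0
L[8]='f': occ=0, LF[8]=C('f')+0=4+0=4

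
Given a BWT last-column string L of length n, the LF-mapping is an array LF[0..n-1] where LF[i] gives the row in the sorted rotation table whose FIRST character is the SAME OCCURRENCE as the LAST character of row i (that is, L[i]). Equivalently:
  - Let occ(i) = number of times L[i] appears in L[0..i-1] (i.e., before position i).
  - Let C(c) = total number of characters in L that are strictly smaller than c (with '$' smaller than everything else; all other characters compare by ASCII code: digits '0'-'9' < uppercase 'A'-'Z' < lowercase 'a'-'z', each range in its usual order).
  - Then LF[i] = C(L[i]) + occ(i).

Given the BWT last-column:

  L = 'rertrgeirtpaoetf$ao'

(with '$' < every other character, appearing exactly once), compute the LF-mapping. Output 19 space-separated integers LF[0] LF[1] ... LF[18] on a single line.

Answer: 12 3 13 16 14 7 4 8 15 17 11 1 9 5 18 6 0 2 10

Derivation:
Char counts: '$':1, 'a':2, 'e':3, 'f':1, 'g':1, 'i':1, 'o':2, 'p':1, 'r':4, 't':3
C (first-col start): C('$')=0, C('a')=1, C('e')=3, C('f')=6, C('g')=7, C('i')=8, C('o')=9, C('p')=11, C('r')=12, C('t')=16
L[0]='r': occ=0, LF[0]=C('r')+0=12+0=12
L[1]='e': occ=0, LF[1]=C('e')+0=3+0=3
L[2]='r': occ=1, LF[2]=C('r')+1=12+1=13
L[3]='t': occ=0, LF[3]=C('t')+0=16+0=16
L[4]='r': occ=2, LF[4]=C('r')+2=12+2=14
L[5]='g': occ=0, LF[5]=C('g')+0=7+0=7
L[6]='e': occ=1, LF[6]=C('e')+1=3+1=4
L[7]='i': occ=0, LF[7]=C('i')+0=8+0=8
L[8]='r': occ=3, LF[8]=C('r')+3=12+3=15
L[9]='t': occ=1, LF[9]=C('t')+1=16+1=17
L[10]='p': occ=0, LF[10]=C('p')+0=11+0=11
L[11]='a': occ=0, LF[11]=C('a')+0=1+0=1
L[12]='o': occ=0, LF[12]=C('o')+0=9+0=9
L[13]='e': occ=2, LF[13]=C('e')+2=3+2=5
L[14]='t': occ=2, LF[14]=C('t')+2=16+2=18
L[15]='f': occ=0, LF[15]=C('f')+0=6+0=6
L[16]='$': occ=0, LF[16]=C('$')+0=0+0=0
L[17]='a': occ=1, LF[17]=C('a')+1=1+1=2
L[18]='o': occ=1, LF[18]=C('o')+1=9+1=10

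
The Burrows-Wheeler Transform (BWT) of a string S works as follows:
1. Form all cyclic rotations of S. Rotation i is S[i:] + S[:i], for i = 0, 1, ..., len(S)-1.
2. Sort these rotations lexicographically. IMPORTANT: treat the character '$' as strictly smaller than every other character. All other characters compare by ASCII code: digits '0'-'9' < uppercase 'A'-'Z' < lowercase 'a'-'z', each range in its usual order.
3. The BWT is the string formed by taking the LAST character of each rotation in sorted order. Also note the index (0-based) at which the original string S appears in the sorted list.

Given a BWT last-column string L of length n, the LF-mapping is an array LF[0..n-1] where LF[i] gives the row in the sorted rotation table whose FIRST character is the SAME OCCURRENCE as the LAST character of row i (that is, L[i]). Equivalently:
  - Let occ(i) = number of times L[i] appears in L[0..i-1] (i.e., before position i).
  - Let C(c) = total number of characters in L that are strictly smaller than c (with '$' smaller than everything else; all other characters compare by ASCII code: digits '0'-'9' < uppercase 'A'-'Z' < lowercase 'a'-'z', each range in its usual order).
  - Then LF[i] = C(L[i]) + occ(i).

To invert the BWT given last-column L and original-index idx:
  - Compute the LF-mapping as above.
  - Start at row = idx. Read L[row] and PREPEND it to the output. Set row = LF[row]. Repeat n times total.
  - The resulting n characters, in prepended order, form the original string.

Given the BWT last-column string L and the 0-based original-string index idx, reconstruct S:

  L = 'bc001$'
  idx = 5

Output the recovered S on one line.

LF mapping: 4 5 1 2 3 0
Walk LF starting at row 5, prepending L[row]:
  step 1: row=5, L[5]='$', prepend. Next row=LF[5]=0
  step 2: row=0, L[0]='b', prepend. Next row=LF[0]=4
  step 3: row=4, L[4]='1', prepend. Next row=LF[4]=3
  step 4: row=3, L[3]='0', prepend. Next row=LF[3]=2
  step 5: row=2, L[2]='0', prepend. Next row=LF[2]=1
  step 6: row=1, L[1]='c', prepend. Next row=LF[1]=5
Reversed output: c001b$

Answer: c001b$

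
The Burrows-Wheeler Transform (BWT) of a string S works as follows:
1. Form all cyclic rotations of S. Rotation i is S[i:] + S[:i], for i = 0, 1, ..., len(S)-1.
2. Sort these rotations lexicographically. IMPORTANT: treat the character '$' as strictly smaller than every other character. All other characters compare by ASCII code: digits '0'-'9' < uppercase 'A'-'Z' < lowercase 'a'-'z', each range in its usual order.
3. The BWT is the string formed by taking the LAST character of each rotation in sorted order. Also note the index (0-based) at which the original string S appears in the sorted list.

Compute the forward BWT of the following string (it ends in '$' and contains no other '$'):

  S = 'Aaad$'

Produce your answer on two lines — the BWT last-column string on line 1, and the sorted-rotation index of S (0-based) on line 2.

All 5 rotations (rotation i = S[i:]+S[:i]):
  rot[0] = Aaad$
  rot[1] = aad$A
  rot[2] = ad$Aa
  rot[3] = d$Aaa
  rot[4] = $Aaad
Sorted (with $ < everything):
  sorted[0] = $Aaad  (last char: 'd')
  sorted[1] = Aaad$  (last char: '$')
  sorted[2] = aad$A  (last char: 'A')
  sorted[3] = ad$Aa  (last char: 'a')
  sorted[4] = d$Aaa  (last char: 'a')
Last column: d$Aaa
Original string S is at sorted index 1

Answer: d$Aaa
1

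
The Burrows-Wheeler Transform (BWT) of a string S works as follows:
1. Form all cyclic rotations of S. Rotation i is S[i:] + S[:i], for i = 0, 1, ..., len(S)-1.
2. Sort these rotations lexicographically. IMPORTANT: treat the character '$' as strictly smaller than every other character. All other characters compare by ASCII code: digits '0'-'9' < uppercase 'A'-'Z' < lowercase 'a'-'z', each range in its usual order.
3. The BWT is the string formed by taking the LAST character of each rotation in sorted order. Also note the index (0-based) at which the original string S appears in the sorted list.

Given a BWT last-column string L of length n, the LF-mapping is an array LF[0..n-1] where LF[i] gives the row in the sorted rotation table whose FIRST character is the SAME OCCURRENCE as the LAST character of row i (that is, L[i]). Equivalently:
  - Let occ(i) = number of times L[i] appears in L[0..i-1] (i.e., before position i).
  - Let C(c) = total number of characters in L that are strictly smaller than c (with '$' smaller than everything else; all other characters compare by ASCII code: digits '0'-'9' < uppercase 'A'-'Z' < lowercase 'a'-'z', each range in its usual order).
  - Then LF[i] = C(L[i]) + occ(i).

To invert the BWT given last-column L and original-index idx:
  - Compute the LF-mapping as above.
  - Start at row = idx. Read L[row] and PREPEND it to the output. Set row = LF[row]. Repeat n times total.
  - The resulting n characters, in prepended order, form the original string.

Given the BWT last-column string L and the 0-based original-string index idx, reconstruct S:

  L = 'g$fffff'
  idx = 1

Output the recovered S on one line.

Answer: fffffg$

Derivation:
LF mapping: 6 0 1 2 3 4 5
Walk LF starting at row 1, prepending L[row]:
  step 1: row=1, L[1]='$', prepend. Next row=LF[1]=0
  step 2: row=0, L[0]='g', prepend. Next row=LF[0]=6
  step 3: row=6, L[6]='f', prepend. Next row=LF[6]=5
  step 4: row=5, L[5]='f', prepend. Next row=LF[5]=4
  step 5: row=4, L[4]='f', prepend. Next row=LF[4]=3
  step 6: row=3, L[3]='f', prepend. Next row=LF[3]=2
  step 7: row=2, L[2]='f', prepend. Next row=LF[2]=1
Reversed output: fffffg$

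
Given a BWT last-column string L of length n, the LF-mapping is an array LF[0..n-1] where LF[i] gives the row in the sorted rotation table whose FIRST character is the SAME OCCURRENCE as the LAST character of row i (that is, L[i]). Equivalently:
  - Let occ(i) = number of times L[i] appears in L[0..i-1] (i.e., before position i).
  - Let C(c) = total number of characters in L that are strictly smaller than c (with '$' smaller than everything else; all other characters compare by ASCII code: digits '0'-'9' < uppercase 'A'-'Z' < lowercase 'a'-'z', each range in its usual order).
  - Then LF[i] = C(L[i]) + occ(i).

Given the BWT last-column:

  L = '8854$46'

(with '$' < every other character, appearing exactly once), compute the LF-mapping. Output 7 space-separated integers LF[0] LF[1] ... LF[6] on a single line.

Answer: 5 6 3 1 0 2 4

Derivation:
Char counts: '$':1, '4':2, '5':1, '6':1, '8':2
C (first-col start): C('$')=0, C('4')=1, C('5')=3, C('6')=4, C('8')=5
L[0]='8': occ=0, LF[0]=C('8')+0=5+0=5
L[1]='8': occ=1, LF[1]=C('8')+1=5+1=6
L[2]='5': occ=0, LF[2]=C('5')+0=3+0=3
L[3]='4': occ=0, LF[3]=C('4')+0=1+0=1
L[4]='$': occ=0, LF[4]=C('$')+0=0+0=0
L[5]='4': occ=1, LF[5]=C('4')+1=1+1=2
L[6]='6': occ=0, LF[6]=C('6')+0=4+0=4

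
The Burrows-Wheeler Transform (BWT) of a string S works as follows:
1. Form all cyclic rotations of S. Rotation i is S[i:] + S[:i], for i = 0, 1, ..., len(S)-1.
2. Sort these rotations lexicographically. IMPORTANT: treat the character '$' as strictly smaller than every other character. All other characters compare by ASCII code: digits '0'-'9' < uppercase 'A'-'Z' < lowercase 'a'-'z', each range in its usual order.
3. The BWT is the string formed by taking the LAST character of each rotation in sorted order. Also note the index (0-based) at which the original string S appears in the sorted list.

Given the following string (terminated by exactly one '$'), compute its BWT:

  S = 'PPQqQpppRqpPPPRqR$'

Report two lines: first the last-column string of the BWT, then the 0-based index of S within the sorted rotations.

Answer: Rp$PPPqPqPpqppQQRR
2

Derivation:
All 18 rotations (rotation i = S[i:]+S[:i]):
  rot[0] = PPQqQpppRqpPPPRqR$
  rot[1] = PQqQpppRqpPPPRqR$P
  rot[2] = QqQpppRqpPPPRqR$PP
  rot[3] = qQpppRqpPPPRqR$PPQ
  rot[4] = QpppRqpPPPRqR$PPQq
  rot[5] = pppRqpPPPRqR$PPQqQ
  rot[6] = ppRqpPPPRqR$PPQqQp
  rot[7] = pRqpPPPRqR$PPQqQpp
  rot[8] = RqpPPPRqR$PPQqQppp
  rot[9] = qpPPPRqR$PPQqQpppR
  rot[10] = pPPPRqR$PPQqQpppRq
  rot[11] = PPPRqR$PPQqQpppRqp
  rot[12] = PPRqR$PPQqQpppRqpP
  rot[13] = PRqR$PPQqQpppRqpPP
  rot[14] = RqR$PPQqQpppRqpPPP
  rot[15] = qR$PPQqQpppRqpPPPR
  rot[16] = R$PPQqQpppRqpPPPRq
  rot[17] = $PPQqQpppRqpPPPRqR
Sorted (with $ < everything):
  sorted[0] = $PPQqQpppRqpPPPRqR  (last char: 'R')
  sorted[1] = PPPRqR$PPQqQpppRqp  (last char: 'p')
  sorted[2] = PPQqQpppRqpPPPRqR$  (last char: '$')
  sorted[3] = PPRqR$PPQqQpppRqpP  (last char: 'P')
  sorted[4] = PQqQpppRqpPPPRqR$P  (last char: 'P')
  sorted[5] = PRqR$PPQqQpppRqpPP  (last char: 'P')
  sorted[6] = QpppRqpPPPRqR$PPQq  (last char: 'q')
  sorted[7] = QqQpppRqpPPPRqR$PP  (last char: 'P')
  sorted[8] = R$PPQqQpppRqpPPPRq  (last char: 'q')
  sorted[9] = RqR$PPQqQpppRqpPPP  (last char: 'P')
  sorted[10] = RqpPPPRqR$PPQqQppp  (last char: 'p')
  sorted[11] = pPPPRqR$PPQqQpppRq  (last char: 'q')
  sorted[12] = pRqpPPPRqR$PPQqQpp  (last char: 'p')
  sorted[13] = ppRqpPPPRqR$PPQqQp  (last char: 'p')
  sorted[14] = pppRqpPPPRqR$PPQqQ  (last char: 'Q')
  sorted[15] = qQpppRqpPPPRqR$PPQ  (last char: 'Q')
  sorted[16] = qR$PPQqQpppRqpPPPR  (last char: 'R')
  sorted[17] = qpPPPRqR$PPQqQpppR  (last char: 'R')
Last column: Rp$PPPqPqPpqppQQRR
Original string S is at sorted index 2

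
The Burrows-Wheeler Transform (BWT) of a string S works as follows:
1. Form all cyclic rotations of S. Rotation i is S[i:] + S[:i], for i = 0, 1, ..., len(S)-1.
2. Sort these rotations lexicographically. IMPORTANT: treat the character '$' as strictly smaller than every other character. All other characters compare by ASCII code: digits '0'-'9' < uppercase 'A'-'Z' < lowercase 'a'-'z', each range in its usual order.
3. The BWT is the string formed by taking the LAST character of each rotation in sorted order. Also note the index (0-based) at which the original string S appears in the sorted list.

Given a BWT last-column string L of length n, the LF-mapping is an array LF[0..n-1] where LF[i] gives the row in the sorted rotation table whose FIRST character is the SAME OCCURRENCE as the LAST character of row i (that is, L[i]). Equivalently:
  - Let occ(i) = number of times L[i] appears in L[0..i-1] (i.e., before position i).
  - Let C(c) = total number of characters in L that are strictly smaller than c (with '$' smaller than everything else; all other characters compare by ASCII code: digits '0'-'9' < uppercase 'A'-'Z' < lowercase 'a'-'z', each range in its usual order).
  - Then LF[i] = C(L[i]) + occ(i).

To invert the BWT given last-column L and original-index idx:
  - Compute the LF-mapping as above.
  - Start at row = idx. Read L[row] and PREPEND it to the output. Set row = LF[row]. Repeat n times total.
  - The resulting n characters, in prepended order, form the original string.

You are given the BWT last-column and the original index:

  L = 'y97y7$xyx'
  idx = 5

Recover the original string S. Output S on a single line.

Answer: xyy977xy$

Derivation:
LF mapping: 6 3 1 7 2 0 4 8 5
Walk LF starting at row 5, prepending L[row]:
  step 1: row=5, L[5]='$', prepend. Next row=LF[5]=0
  step 2: row=0, L[0]='y', prepend. Next row=LF[0]=6
  step 3: row=6, L[6]='x', prepend. Next row=LF[6]=4
  step 4: row=4, L[4]='7', prepend. Next row=LF[4]=2
  step 5: row=2, L[2]='7', prepend. Next row=LF[2]=1
  step 6: row=1, L[1]='9', prepend. Next row=LF[1]=3
  step 7: row=3, L[3]='y', prepend. Next row=LF[3]=7
  step 8: row=7, L[7]='y', prepend. Next row=LF[7]=8
  step 9: row=8, L[8]='x', prepend. Next row=LF[8]=5
Reversed output: xyy977xy$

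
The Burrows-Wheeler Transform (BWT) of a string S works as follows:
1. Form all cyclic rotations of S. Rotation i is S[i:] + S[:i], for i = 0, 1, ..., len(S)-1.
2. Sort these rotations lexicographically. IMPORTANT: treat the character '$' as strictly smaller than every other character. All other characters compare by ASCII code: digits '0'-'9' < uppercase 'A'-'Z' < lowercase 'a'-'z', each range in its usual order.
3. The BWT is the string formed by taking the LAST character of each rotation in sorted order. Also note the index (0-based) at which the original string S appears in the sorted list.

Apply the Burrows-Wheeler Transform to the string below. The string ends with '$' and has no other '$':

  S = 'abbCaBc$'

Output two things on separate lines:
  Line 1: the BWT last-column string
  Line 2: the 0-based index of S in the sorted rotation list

Answer: cabC$baB
4

Derivation:
All 8 rotations (rotation i = S[i:]+S[:i]):
  rot[0] = abbCaBc$
  rot[1] = bbCaBc$a
  rot[2] = bCaBc$ab
  rot[3] = CaBc$abb
  rot[4] = aBc$abbC
  rot[5] = Bc$abbCa
  rot[6] = c$abbCaB
  rot[7] = $abbCaBc
Sorted (with $ < everything):
  sorted[0] = $abbCaBc  (last char: 'c')
  sorted[1] = Bc$abbCa  (last char: 'a')
  sorted[2] = CaBc$abb  (last char: 'b')
  sorted[3] = aBc$abbC  (last char: 'C')
  sorted[4] = abbCaBc$  (last char: '$')
  sorted[5] = bCaBc$ab  (last char: 'b')
  sorted[6] = bbCaBc$a  (last char: 'a')
  sorted[7] = c$abbCaB  (last char: 'B')
Last column: cabC$baB
Original string S is at sorted index 4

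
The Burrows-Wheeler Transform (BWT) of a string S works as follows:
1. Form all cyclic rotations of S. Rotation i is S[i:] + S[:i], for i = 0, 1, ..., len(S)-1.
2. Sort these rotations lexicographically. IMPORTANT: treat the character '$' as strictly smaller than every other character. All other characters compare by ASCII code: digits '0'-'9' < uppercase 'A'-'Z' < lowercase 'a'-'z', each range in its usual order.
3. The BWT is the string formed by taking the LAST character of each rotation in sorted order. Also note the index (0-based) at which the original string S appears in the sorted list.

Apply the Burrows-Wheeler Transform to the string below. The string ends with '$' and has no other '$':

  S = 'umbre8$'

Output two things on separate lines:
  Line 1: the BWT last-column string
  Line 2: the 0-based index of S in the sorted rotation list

All 7 rotations (rotation i = S[i:]+S[:i]):
  rot[0] = umbre8$
  rot[1] = mbre8$u
  rot[2] = bre8$um
  rot[3] = re8$umb
  rot[4] = e8$umbr
  rot[5] = 8$umbre
  rot[6] = $umbre8
Sorted (with $ < everything):
  sorted[0] = $umbre8  (last char: '8')
  sorted[1] = 8$umbre  (last char: 'e')
  sorted[2] = bre8$um  (last char: 'm')
  sorted[3] = e8$umbr  (last char: 'r')
  sorted[4] = mbre8$u  (last char: 'u')
  sorted[5] = re8$umb  (last char: 'b')
  sorted[6] = umbre8$  (last char: '$')
Last column: 8emrub$
Original string S is at sorted index 6

Answer: 8emrub$
6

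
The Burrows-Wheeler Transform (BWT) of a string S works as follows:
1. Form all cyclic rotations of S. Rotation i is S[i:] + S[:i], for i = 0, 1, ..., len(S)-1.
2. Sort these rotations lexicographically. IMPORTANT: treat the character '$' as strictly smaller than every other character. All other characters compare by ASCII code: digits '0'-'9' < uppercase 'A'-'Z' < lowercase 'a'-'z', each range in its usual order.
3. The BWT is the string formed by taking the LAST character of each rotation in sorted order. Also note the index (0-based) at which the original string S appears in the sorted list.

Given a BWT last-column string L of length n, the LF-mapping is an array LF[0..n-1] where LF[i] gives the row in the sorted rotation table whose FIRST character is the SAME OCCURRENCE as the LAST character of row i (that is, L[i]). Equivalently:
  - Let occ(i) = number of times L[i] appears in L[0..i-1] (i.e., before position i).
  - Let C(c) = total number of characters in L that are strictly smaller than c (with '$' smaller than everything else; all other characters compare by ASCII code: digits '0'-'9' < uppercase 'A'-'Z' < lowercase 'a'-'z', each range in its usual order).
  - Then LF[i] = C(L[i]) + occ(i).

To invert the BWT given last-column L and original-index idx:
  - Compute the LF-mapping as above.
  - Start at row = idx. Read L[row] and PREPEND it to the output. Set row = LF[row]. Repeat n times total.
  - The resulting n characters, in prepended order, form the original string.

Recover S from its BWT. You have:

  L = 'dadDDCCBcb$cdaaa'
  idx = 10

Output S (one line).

LF mapping: 13 6 14 4 5 2 3 1 11 10 0 12 15 7 8 9
Walk LF starting at row 10, prepending L[row]:
  step 1: row=10, L[10]='$', prepend. Next row=LF[10]=0
  step 2: row=0, L[0]='d', prepend. Next row=LF[0]=13
  step 3: row=13, L[13]='a', prepend. Next row=LF[13]=7
  step 4: row=7, L[7]='B', prepend. Next row=LF[7]=1
  step 5: row=1, L[1]='a', prepend. Next row=LF[1]=6
  step 6: row=6, L[6]='C', prepend. Next row=LF[6]=3
  step 7: row=3, L[3]='D', prepend. Next row=LF[3]=4
  step 8: row=4, L[4]='D', prepend. Next row=LF[4]=5
  step 9: row=5, L[5]='C', prepend. Next row=LF[5]=2
  step 10: row=2, L[2]='d', prepend. Next row=LF[2]=14
  step 11: row=14, L[14]='a', prepend. Next row=LF[14]=8
  step 12: row=8, L[8]='c', prepend. Next row=LF[8]=11
  step 13: row=11, L[11]='c', prepend. Next row=LF[11]=12
  step 14: row=12, L[12]='d', prepend. Next row=LF[12]=15
  step 15: row=15, L[15]='a', prepend. Next row=LF[15]=9
  step 16: row=9, L[9]='b', prepend. Next row=LF[9]=10
Reversed output: badccadCDDCaBad$

Answer: badccadCDDCaBad$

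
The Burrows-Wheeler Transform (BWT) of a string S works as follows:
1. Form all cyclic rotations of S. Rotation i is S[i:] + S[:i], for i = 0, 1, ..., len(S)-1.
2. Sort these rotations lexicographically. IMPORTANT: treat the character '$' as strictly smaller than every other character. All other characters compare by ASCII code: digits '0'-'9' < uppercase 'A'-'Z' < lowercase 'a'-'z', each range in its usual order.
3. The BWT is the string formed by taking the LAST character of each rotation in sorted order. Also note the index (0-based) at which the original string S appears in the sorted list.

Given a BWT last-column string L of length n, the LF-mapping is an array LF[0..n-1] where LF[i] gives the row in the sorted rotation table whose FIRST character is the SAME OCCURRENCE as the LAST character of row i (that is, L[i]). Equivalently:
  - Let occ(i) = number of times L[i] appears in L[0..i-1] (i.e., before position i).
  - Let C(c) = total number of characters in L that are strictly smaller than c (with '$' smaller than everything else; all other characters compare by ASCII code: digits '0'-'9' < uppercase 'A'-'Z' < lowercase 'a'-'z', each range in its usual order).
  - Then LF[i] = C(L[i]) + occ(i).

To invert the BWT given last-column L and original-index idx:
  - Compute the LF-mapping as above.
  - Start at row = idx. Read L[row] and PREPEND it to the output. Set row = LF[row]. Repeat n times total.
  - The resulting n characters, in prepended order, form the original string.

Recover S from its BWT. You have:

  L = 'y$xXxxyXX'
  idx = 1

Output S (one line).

LF mapping: 7 0 4 1 5 6 8 2 3
Walk LF starting at row 1, prepending L[row]:
  step 1: row=1, L[1]='$', prepend. Next row=LF[1]=0
  step 2: row=0, L[0]='y', prepend. Next row=LF[0]=7
  step 3: row=7, L[7]='X', prepend. Next row=LF[7]=2
  step 4: row=2, L[2]='x', prepend. Next row=LF[2]=4
  step 5: row=4, L[4]='x', prepend. Next row=LF[4]=5
  step 6: row=5, L[5]='x', prepend. Next row=LF[5]=6
  step 7: row=6, L[6]='y', prepend. Next row=LF[6]=8
  step 8: row=8, L[8]='X', prepend. Next row=LF[8]=3
  step 9: row=3, L[3]='X', prepend. Next row=LF[3]=1
Reversed output: XXyxxxXy$

Answer: XXyxxxXy$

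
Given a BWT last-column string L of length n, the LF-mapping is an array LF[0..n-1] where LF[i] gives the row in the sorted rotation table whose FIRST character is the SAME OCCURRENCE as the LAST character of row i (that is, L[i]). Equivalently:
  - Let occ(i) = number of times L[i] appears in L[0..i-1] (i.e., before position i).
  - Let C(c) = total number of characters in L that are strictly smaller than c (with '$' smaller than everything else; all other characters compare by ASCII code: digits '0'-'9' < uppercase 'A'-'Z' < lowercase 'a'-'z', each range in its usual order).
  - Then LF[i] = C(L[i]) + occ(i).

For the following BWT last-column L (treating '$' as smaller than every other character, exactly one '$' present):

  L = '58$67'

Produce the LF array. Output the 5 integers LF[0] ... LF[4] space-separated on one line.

Char counts: '$':1, '5':1, '6':1, '7':1, '8':1
C (first-col start): C('$')=0, C('5')=1, C('6')=2, C('7')=3, C('8')=4
L[0]='5': occ=0, LF[0]=C('5')+0=1+0=1
L[1]='8': occ=0, LF[1]=C('8')+0=4+0=4
L[2]='$': occ=0, LF[2]=C('$')+0=0+0=0
L[3]='6': occ=0, LF[3]=C('6')+0=2+0=2
L[4]='7': occ=0, LF[4]=C('7')+0=3+0=3

Answer: 1 4 0 2 3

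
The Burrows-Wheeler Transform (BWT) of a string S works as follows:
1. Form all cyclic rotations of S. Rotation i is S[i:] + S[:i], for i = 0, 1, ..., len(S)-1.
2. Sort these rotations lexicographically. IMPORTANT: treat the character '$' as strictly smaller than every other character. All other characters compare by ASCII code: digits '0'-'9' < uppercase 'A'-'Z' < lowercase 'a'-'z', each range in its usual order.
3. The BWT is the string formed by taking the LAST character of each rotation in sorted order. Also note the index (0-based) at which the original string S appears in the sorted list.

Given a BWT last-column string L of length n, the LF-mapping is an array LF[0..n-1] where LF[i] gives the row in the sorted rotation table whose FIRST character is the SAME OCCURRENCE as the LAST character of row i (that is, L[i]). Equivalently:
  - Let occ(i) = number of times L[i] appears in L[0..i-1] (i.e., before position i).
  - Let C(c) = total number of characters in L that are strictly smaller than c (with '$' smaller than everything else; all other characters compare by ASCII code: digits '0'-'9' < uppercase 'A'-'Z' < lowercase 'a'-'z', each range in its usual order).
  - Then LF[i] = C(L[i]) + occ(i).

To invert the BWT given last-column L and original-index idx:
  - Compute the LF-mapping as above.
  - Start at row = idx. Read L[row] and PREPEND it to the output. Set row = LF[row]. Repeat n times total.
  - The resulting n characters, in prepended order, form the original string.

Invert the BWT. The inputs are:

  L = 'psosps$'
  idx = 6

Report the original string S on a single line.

LF mapping: 2 4 1 5 3 6 0
Walk LF starting at row 6, prepending L[row]:
  step 1: row=6, L[6]='$', prepend. Next row=LF[6]=0
  step 2: row=0, L[0]='p', prepend. Next row=LF[0]=2
  step 3: row=2, L[2]='o', prepend. Next row=LF[2]=1
  step 4: row=1, L[1]='s', prepend. Next row=LF[1]=4
  step 5: row=4, L[4]='p', prepend. Next row=LF[4]=3
  step 6: row=3, L[3]='s', prepend. Next row=LF[3]=5
  step 7: row=5, L[5]='s', prepend. Next row=LF[5]=6
Reversed output: sspsop$

Answer: sspsop$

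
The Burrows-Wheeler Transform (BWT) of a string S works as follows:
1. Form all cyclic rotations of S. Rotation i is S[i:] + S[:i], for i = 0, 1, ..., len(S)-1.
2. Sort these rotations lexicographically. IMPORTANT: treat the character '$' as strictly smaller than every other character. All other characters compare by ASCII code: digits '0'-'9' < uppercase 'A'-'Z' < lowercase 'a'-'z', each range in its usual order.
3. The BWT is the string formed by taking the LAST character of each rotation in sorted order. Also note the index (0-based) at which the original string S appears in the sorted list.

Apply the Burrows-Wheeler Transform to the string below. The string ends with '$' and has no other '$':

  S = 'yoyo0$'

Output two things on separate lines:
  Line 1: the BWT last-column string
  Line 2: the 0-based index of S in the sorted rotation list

Answer: 0oyyo$
5

Derivation:
All 6 rotations (rotation i = S[i:]+S[:i]):
  rot[0] = yoyo0$
  rot[1] = oyo0$y
  rot[2] = yo0$yo
  rot[3] = o0$yoy
  rot[4] = 0$yoyo
  rot[5] = $yoyo0
Sorted (with $ < everything):
  sorted[0] = $yoyo0  (last char: '0')
  sorted[1] = 0$yoyo  (last char: 'o')
  sorted[2] = o0$yoy  (last char: 'y')
  sorted[3] = oyo0$y  (last char: 'y')
  sorted[4] = yo0$yo  (last char: 'o')
  sorted[5] = yoyo0$  (last char: '$')
Last column: 0oyyo$
Original string S is at sorted index 5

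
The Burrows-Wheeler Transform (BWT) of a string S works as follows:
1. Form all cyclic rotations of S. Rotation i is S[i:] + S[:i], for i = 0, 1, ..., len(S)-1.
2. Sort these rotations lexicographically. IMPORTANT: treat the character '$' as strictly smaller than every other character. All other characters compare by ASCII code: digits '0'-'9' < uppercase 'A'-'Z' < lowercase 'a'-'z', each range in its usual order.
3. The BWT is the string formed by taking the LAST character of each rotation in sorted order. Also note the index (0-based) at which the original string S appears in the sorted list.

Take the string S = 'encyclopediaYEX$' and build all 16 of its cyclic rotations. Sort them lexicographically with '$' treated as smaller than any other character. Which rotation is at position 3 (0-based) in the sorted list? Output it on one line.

Answer: YEX$encyclopedia

Derivation:
All 16 rotations (rotation i = S[i:]+S[:i]):
  rot[0] = encyclopediaYEX$
  rot[1] = ncyclopediaYEX$e
  rot[2] = cyclopediaYEX$en
  rot[3] = yclopediaYEX$enc
  rot[4] = clopediaYEX$ency
  rot[5] = lopediaYEX$encyc
  rot[6] = opediaYEX$encycl
  rot[7] = pediaYEX$encyclo
  rot[8] = ediaYEX$encyclop
  rot[9] = diaYEX$encyclope
  rot[10] = iaYEX$encycloped
  rot[11] = aYEX$encyclopedi
  rot[12] = YEX$encyclopedia
  rot[13] = EX$encyclopediaY
  rot[14] = X$encyclopediaYE
  rot[15] = $encyclopediaYEX
Sorted (with $ < everything):
  sorted[0] = $encyclopediaYEX
  sorted[1] = EX$encyclopediaY
  sorted[2] = X$encyclopediaYE
  sorted[3] = YEX$encyclopedia
  sorted[4] = aYEX$encyclopedi
  sorted[5] = clopediaYEX$ency
  sorted[6] = cyclopediaYEX$en
  sorted[7] = diaYEX$encyclope
  sorted[8] = ediaYEX$encyclop
  sorted[9] = encyclopediaYEX$
  sorted[10] = iaYEX$encycloped
  sorted[11] = lopediaYEX$encyc
  sorted[12] = ncyclopediaYEX$e
  sorted[13] = opediaYEX$encycl
  sorted[14] = pediaYEX$encyclo
  sorted[15] = yclopediaYEX$enc
sorted[3] = YEX$encyclopedia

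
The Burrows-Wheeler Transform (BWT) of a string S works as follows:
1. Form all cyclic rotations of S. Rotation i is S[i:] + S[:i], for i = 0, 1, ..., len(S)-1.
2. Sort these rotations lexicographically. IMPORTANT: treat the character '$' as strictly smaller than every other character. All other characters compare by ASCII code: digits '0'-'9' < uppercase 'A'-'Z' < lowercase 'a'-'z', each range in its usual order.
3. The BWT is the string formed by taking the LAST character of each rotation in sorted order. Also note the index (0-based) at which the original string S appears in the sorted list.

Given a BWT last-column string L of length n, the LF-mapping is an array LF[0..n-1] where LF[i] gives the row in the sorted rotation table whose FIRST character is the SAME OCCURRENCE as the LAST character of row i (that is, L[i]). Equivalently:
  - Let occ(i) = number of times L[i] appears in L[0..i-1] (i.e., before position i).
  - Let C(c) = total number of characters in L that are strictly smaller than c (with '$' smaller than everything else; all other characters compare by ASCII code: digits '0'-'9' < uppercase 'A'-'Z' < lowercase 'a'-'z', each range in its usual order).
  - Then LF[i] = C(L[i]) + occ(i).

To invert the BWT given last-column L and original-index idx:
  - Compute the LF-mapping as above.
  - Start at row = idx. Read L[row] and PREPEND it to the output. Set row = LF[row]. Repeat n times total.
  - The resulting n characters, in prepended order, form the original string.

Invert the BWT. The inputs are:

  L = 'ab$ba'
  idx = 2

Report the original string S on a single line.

LF mapping: 1 3 0 4 2
Walk LF starting at row 2, prepending L[row]:
  step 1: row=2, L[2]='$', prepend. Next row=LF[2]=0
  step 2: row=0, L[0]='a', prepend. Next row=LF[0]=1
  step 3: row=1, L[1]='b', prepend. Next row=LF[1]=3
  step 4: row=3, L[3]='b', prepend. Next row=LF[3]=4
  step 5: row=4, L[4]='a', prepend. Next row=LF[4]=2
Reversed output: abba$

Answer: abba$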